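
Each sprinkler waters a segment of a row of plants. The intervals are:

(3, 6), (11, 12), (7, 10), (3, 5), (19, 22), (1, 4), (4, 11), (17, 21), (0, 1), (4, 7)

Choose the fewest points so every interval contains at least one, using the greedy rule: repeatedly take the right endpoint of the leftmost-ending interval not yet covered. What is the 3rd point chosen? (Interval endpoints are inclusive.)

By right end: [0,1]  [1,4]  [3,5]  [3,6]  [4,7]  [7,10]  [4,11]  [11,12]  [17,21]  [19,22]
[0,1] uncovered → point at 1; [3,5] uncovered → point at 5; [7,10] uncovered → point at 10; [11,12] uncovered → point at 12; [17,21] uncovered → point at 21.
Points: 1, 5, 10, 12, 21 (5 total).

10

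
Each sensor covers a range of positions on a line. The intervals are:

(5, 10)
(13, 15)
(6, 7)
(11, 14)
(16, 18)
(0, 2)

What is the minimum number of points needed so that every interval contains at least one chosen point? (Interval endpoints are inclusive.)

Process intervals by earliest right end; each time one isn't hit yet, stab at its right endpoint.
Sorted: [0,2] [6,7] [5,10] [11,14] [13,15] [16,18]
{[0,2]} hit by 2; {[6,7],[5,10]} hit by 7; {[11,14],[13,15]} hit by 14; {[16,18]} hit by 18.
Points: 2, 7, 14, 18 (4 total).

4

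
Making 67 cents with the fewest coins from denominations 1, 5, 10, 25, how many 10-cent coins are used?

Greedy: take as many of the largest coin as possible, then repeat with the remainder.
67 − 2×25→17 − 1×10→7 − 1×5→2 − 2×1→0
Count of 10: 1

1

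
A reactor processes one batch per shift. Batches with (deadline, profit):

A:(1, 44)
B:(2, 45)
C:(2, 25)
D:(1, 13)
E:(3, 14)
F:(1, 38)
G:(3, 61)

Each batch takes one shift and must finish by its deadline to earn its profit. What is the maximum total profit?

150

Take jobs in profit order; each goes to the latest open slot no later than its deadline.
Profit order: G=61 B=45 A=44 F=38 C=25 E=14 D=13
Assign: G→slot 3, B→slot 2, A→slot 1, F skipped, C skipped, E skipped, D skipped.
Slots: [1:A] [2:B] [3:G]
Profit = 44 + 45 + 61 = 150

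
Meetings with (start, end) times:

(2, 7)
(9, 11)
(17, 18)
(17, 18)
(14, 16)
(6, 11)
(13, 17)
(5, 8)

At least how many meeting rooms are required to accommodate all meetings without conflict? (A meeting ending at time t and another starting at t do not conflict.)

Count concurrent intervals with a sweep; the peak is the room count.
Events (time:±→running): 2:+→1 5:+→2 6:+→3 … peak 3.

3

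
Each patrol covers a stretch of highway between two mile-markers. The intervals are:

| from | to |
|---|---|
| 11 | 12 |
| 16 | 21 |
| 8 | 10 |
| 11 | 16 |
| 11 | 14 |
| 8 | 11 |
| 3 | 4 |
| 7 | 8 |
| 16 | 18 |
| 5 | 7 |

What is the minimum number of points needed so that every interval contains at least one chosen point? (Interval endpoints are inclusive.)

By right end: [3,4]  [5,7]  [7,8]  [8,10]  [8,11]  [11,12]  [11,14]  [11,16]  [16,18]  [16,21]
[3,4] uncovered → point at 4; [5,7] uncovered → point at 7; [8,10] uncovered → point at 10; [11,12] uncovered → point at 12; [16,18] uncovered → point at 18.
Points: 4, 7, 10, 12, 18 (5 total).

5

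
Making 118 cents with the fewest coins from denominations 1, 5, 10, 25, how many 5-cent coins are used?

Greedy: take as many of the largest coin as possible, then repeat with the remainder.
118 = 4×25 + 1×10 + 1×5 + 3×1
Count of 5: 1

1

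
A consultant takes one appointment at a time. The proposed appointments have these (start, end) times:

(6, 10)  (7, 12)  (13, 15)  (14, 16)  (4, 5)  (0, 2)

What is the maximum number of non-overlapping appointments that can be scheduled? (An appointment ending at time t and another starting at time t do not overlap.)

4

Order by finish time; keep every interval that doesn't clash with the previous kept one.
Sorted by end: (0,2)  (4,5)  (6,10)  (7,12)  (13,15)  (14,16)
take (0,2); take (4,5); take (6,10); take (13,15); skip (14,16).
Selected 4 appointments.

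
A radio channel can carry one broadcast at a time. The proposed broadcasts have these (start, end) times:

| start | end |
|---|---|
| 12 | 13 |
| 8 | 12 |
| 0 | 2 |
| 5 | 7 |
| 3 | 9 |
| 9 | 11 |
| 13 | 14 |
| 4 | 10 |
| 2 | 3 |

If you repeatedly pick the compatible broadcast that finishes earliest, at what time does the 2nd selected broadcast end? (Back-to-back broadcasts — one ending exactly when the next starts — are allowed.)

Sort by end time and greedily take each interval whose start is ≥ the last chosen end.
By end time: (0,2), (2,3), (5,7), (3,9), (4,10), (9,11), (8,12), (12,13), (13,14).
Pick (0,2); next start ≥ 2 → (2,3); next start ≥ 3 → (5,7); next start ≥ 7 → (9,11); next start ≥ 11 → (12,13); next start ≥ 13 → (13,14).
Selected: (0,2) (2,3) (5,7) (9,11) (12,13) (13,14)

3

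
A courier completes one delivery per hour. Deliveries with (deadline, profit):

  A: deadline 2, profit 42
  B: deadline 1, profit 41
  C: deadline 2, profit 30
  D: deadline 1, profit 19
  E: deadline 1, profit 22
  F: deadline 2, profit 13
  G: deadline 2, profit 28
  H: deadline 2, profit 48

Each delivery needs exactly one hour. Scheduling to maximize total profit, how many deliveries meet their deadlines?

2

Sort by profit descending; place each in the latest free slot ≤ its deadline.
Profit order: H=48 A=42 B=41 C=30 G=28 E=22 D=19 F=13
Assign: H→slot 2, A→slot 1, B skipped, C skipped, G skipped, E skipped, D skipped, F skipped.
Slots: [1:A] [2:H]
2 of 8 scheduled.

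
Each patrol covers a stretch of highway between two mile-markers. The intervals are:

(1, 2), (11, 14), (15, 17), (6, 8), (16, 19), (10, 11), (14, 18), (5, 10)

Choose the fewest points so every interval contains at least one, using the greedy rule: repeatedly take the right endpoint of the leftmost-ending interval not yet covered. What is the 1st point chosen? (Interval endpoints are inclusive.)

2

By right end: [1,2]  [6,8]  [5,10]  [10,11]  [11,14]  [15,17]  [14,18]  [16,19]
[1,2] uncovered → point at 2; [6,8] uncovered → point at 8; [10,11] uncovered → point at 11; [15,17] uncovered → point at 17.
Points: 2, 8, 11, 17 (4 total).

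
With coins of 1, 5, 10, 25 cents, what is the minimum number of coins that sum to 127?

Use the largest denomination that fits, subtract, and repeat.
127 = 5×25 + 2×1
Total coins = 5 + 2 = 7

7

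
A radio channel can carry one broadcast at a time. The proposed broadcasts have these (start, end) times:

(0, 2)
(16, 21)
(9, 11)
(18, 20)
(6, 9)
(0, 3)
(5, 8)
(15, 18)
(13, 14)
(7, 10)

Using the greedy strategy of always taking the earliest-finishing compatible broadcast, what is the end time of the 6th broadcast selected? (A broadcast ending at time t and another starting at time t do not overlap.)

Sort by end time and greedily take each interval whose start is ≥ the last chosen end.
Sorted by end: (0,2)  (0,3)  (5,8)  (6,9)  (7,10)  (9,11)  (13,14)  (15,18)  (18,20)  (16,21)
take (0,2); take (5,8); take (9,11); take (13,14); take (15,18); take (18,20).
Selected: (0,2) (5,8) (9,11) (13,14) (15,18) (18,20)

20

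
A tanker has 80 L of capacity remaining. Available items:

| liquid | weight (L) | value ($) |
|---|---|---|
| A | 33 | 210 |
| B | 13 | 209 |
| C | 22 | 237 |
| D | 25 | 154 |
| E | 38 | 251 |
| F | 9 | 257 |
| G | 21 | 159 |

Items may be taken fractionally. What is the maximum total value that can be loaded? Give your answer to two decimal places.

Sort by value per unit weight and fill in that order.
Ratios (sorted): F 28.56, B 16.08, C 10.77, G 7.57, E 6.61, A 6.36, D 6.16
take F (9 @ 257); take B (13 @ 209); take C (22 @ 237); take G (21 @ 159); take 15/38 of E → 99.08. Capacity used 80/80.
Total value = 961.08

961.08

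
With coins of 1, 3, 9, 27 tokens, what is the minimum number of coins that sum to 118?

6

Use the largest denomination that fits, subtract, and repeat.
118 = 4×27 + 1×9 + 1×1
Total coins = 4 + 1 + 1 = 6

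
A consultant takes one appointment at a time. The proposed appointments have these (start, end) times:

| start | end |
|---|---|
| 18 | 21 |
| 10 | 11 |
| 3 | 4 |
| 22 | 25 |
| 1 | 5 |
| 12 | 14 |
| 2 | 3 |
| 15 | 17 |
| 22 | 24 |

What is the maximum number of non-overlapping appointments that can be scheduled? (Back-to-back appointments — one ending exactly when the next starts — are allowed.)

7

Greedy by earliest finish: after sorting by end time, pick each interval compatible with the last pick.
Sorted by end: (2,3)  (3,4)  (1,5)  (10,11)  (12,14)  (15,17)  (18,21)  (22,24)  (22,25)
take (2,3); take (3,4); take (10,11); take (12,14); take (15,17); take (18,21); take (22,24); skip (22,25).
Selected 7 appointments.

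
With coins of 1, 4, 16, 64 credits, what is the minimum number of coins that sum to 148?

Greedy: take as many of the largest coin as possible, then repeat with the remainder.
148 = 2×64 + 1×16 + 1×4
Total coins = 2 + 1 + 1 = 4

4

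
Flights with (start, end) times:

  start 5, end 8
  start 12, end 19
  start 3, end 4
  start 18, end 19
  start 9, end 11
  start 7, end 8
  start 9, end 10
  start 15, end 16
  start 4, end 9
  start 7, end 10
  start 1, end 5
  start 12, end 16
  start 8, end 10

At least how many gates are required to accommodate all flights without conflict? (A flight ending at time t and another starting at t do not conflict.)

4

Count concurrent intervals with a sweep; the peak is the room count.
starts: [1, 3, 4, 5, 7, 7, 8, 9, 9, 12, 12, 15, 18]
ends:   [4, 5, 8, 8, 9, 10, 10, 10, 11, 16, 16, 19, 19]
s1→1 s3→2 e4→1 s4→2 e5→1 s5→2 s7→3 s7→4  — peak 4.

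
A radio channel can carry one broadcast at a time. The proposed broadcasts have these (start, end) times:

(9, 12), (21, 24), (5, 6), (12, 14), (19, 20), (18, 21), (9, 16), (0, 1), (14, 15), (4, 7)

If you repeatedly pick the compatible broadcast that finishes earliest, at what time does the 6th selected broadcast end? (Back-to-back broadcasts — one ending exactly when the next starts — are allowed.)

Sort by end time and greedily take each interval whose start is ≥ the last chosen end.
Sorted by end: (0,1)  (5,6)  (4,7)  (9,12)  (12,14)  (14,15)  (9,16)  (19,20)  (18,21)  (21,24)
take (0,1); take (5,6); take (9,12); take (12,14); take (14,15); skip (9,16); take (19,20); take (21,24).
Selected: (0,1) (5,6) (9,12) (12,14) (14,15) (19,20) (21,24)

20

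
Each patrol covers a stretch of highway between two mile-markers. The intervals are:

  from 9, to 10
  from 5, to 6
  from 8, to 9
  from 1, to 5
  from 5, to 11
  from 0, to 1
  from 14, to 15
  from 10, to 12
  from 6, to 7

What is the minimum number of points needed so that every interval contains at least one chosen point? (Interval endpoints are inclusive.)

Sort by right endpoint; whenever an interval is uncovered, place a point at its right end.
Sorted: [0,1] [1,5] [5,6] [6,7] [8,9] [9,10] [5,11] [10,12] [14,15]
{[0,1],[1,5]} hit by 1; {[5,6],[6,7]} hit by 6; {[8,9],[9,10],[5,11]} hit by 9; {[10,12]} hit by 12; {[14,15]} hit by 15.
Points: 1, 6, 9, 12, 15 (5 total).

5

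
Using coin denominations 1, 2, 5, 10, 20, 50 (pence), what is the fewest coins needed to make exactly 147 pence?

6

147 − 2×50→47 − 2×20→7 − 1×5→2 − 1×2→0
Total coins = 2 + 2 + 1 + 1 = 6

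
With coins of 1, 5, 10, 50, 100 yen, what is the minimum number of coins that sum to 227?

227 − 2×100→27 − 2×10→7 − 1×5→2 − 2×1→0
Total coins = 2 + 2 + 1 + 2 = 7

7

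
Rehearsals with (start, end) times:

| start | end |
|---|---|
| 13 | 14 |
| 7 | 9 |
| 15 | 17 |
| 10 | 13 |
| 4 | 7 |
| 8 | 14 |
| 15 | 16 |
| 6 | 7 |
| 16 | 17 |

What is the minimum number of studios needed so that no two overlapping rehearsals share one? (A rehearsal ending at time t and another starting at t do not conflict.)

2

Count concurrent intervals with a sweep; the peak is the room count.
Events (time:±→running): 4:+→1 6:+→2 … peak 2.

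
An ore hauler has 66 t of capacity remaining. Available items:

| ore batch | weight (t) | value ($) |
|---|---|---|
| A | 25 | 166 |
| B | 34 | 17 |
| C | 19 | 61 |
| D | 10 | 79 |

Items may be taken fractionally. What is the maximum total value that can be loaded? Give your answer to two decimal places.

312.00

Greedy by value/weight ratio, highest first.
Ratios (sorted): D 7.90, A 6.64, C 3.21, B 0.50
take D (10 @ 79); take A (25 @ 166); take C (19 @ 61); take 12/34 of B → 6.00. Capacity used 66/66.
Total value = 312.00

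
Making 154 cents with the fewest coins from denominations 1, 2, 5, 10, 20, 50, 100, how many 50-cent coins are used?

1

Greedy: take as many of the largest coin as possible, then repeat with the remainder.
154 − 1×100→54 − 1×50→4 − 2×2→0
Count of 50: 1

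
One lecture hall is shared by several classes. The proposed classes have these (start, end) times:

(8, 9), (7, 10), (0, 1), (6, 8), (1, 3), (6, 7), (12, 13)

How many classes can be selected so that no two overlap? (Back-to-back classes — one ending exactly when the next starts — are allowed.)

Greedy by earliest finish: after sorting by end time, pick each interval compatible with the last pick.
Sorted by end: (0,1)  (1,3)  (6,7)  (6,8)  (8,9)  (7,10)  (12,13)
take (0,1); take (1,3); take (6,7); skip (6,8); take (8,9); take (12,13).
Selected 5 classes.

5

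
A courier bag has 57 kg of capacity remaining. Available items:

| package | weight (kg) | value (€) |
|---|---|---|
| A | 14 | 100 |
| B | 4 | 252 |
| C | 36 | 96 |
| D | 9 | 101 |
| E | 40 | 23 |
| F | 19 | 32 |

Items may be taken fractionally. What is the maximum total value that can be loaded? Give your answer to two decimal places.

Ratios (sorted): B 63.00, D 11.22, A 7.14, C 2.67, F 1.68, E 0.57
take B (4 @ 252); take D (9 @ 101); take A (14 @ 100); take 30/36 of C → 80.00. Capacity used 57/57.
Total value = 533.00

533.00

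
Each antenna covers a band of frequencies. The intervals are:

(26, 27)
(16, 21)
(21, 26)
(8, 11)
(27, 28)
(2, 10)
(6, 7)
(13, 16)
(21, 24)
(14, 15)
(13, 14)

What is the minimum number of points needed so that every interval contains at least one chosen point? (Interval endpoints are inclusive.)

5

By right end: [6,7]  [2,10]  [8,11]  [13,14]  [14,15]  [13,16]  [16,21]  [21,24]  [21,26]  [26,27]  [27,28]
[6,7] uncovered → point at 7; [8,11] uncovered → point at 11; [13,14] uncovered → point at 14; [16,21] uncovered → point at 21; [26,27] uncovered → point at 27.
Points: 7, 11, 14, 21, 27 (5 total).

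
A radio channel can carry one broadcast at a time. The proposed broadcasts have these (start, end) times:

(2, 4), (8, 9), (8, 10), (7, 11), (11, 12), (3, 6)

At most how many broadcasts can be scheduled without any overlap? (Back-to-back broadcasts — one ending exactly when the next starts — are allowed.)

Greedy by earliest finish: after sorting by end time, pick each interval compatible with the last pick.
By end time: (2,4), (3,6), (8,9), (8,10), (7,11), (11,12).
Pick (2,4); next start ≥ 4 → (8,9); next start ≥ 9 → (11,12).
Selected 3 broadcasts.

3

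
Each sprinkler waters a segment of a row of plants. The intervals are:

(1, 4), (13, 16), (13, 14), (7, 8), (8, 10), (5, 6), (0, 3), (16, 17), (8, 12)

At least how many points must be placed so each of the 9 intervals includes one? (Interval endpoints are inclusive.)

5

Process intervals by earliest right end; each time one isn't hit yet, stab at its right endpoint.
Sorted: [0,3] [1,4] [5,6] [7,8] [8,10] [8,12] [13,14] [13,16] [16,17]
{[0,3],[1,4]} hit by 3; {[5,6]} hit by 6; {[7,8],[8,10],[8,12]} hit by 8; {[13,14],[13,16]} hit by 14; {[16,17]} hit by 17.
Points: 3, 6, 8, 14, 17 (5 total).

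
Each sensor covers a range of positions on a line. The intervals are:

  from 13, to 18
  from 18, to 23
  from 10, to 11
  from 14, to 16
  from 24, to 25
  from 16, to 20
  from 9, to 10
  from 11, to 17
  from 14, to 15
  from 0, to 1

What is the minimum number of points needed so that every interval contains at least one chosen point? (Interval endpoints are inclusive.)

5

By right end: [0,1]  [9,10]  [10,11]  [14,15]  [14,16]  [11,17]  [13,18]  [16,20]  [18,23]  [24,25]
[0,1] uncovered → point at 1; [9,10] uncovered → point at 10; [14,15] uncovered → point at 15; [16,20] uncovered → point at 20; [24,25] uncovered → point at 25.
Points: 1, 10, 15, 20, 25 (5 total).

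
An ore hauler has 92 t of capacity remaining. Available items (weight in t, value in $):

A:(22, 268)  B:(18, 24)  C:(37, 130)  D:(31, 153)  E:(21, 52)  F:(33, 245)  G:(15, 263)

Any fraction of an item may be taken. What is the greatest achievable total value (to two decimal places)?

884.58

Greedy by value/weight ratio, highest first.
Ratios (sorted): G 17.53, A 12.18, F 7.42, D 4.94, C 3.51, E 2.48, B 1.33
take G (15 @ 263); take A (22 @ 268); take F (33 @ 245); take 22/31 of D → 108.58. Capacity used 92/92.
Total value = 884.58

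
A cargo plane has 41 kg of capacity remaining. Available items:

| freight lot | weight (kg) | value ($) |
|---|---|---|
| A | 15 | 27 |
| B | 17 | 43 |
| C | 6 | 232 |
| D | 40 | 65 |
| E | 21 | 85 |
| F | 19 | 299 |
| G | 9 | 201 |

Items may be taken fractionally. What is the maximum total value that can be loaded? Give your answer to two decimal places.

760.33

Greedy by value/weight ratio, highest first.
Order: C (232/6=38.67) > G (201/9=22.33) > F (299/19=15.74) > E (85/21=4.05) > B (43/17=2.53) > A (27/15=1.80) > D (65/40=1.62)
Fill: take C (6 @ 232) → take G (9 @ 201) → take F (19 @ 299) → take 7/21 of E → 28.33; 41/41 used.
Total value = 760.33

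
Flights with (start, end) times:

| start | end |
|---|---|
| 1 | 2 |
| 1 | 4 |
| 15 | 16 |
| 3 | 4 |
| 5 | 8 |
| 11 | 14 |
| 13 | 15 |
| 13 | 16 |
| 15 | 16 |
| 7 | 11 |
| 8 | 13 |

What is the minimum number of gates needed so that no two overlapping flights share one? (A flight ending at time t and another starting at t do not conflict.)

3

The answer is the maximum number of intervals overlapping at any instant.
Events (time:±→running): 1:+→1 1:+→2 2:-→1 3:+→2 4:-→1 4:-→0 5:+→1 7:+→2 8:-→1 8:+→2 11:-→1 11:+→2 13:-→1 13:+→2 13:+→3 … peak 3.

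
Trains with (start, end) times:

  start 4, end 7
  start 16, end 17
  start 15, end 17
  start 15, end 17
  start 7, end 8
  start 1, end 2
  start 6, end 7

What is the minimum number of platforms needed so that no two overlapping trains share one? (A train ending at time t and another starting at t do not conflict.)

The answer is the maximum number of intervals overlapping at any instant.
Events (time:±→running): 1:+→1 2:-→0 4:+→1 6:+→2 7:-→1 7:-→0 7:+→1 8:-→0 15:+→1 15:+→2 16:+→3 … peak 3.

3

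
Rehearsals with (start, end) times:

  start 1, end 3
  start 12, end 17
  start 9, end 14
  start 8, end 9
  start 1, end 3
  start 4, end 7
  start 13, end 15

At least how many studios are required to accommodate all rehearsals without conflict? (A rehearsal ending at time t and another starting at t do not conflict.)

Events (time:±→running): 1:+→1 1:+→2 3:-→1 3:-→0 4:+→1 7:-→0 8:+→1 9:-→0 9:+→1 12:+→2 13:+→3 … peak 3.

3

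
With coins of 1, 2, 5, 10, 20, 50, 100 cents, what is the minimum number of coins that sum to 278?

278 − 2×100→78 − 1×50→28 − 1×20→8 − 1×5→3 − 1×2→1 − 1×1→0
Total coins = 2 + 1 + 1 + 1 + 1 + 1 = 7

7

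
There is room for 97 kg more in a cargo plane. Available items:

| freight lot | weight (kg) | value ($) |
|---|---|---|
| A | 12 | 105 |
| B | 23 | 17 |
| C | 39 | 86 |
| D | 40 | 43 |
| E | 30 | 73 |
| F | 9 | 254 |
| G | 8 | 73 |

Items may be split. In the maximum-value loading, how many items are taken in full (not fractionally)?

Greedy by value/weight ratio, highest first.
Order: F (254/9=28.22) > G (73/8=9.12) > A (105/12=8.75) > E (73/30=2.43) > C (86/39=2.21) > D (43/40=1.07) > B (17/23=0.74)
Fill: take F (9 @ 254) → take G (8 @ 73) → take A (12 @ 105) → take E (30 @ 73) → take 38/39 of C → 83.79; 97/97 used.
4 item(s) taken whole; one partial (take 38/39 of C).

4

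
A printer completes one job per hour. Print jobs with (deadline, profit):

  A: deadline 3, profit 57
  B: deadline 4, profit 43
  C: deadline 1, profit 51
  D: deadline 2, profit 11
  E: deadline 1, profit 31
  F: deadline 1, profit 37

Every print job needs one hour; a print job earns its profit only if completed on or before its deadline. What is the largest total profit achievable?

162

Sort by profit descending; place each in the latest free slot ≤ its deadline.
By profit: A(d3,57), C(d1,51), B(d4,43), F(d1,37), E(d1,31), D(d2,11)
A→slot 3; C→slot 1; B→slot 4; F skipped; E skipped; D→slot 2.
Profit = 51 + 11 + 57 + 43 = 162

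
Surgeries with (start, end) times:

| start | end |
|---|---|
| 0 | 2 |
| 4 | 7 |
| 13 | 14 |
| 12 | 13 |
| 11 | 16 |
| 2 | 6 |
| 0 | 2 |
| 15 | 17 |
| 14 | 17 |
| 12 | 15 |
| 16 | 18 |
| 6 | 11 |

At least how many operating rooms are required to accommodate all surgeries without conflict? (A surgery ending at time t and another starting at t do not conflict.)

3

Events (time:±→running): 0:+→1 0:+→2 2:-→1 2:-→0 2:+→1 4:+→2 6:-→1 6:+→2 7:-→1 11:-→0 11:+→1 12:+→2 12:+→3 … peak 3.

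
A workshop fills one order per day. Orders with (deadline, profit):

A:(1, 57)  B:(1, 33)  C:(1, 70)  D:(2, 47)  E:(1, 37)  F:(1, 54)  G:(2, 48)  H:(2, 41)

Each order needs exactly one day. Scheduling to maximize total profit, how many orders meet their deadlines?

2

Profit order: C=70 A=57 F=54 G=48 D=47 H=41 E=37 B=33
Assign: C→slot 1, A skipped, F skipped, G→slot 2, D skipped, H skipped, E skipped, B skipped.
Slots: [1:C] [2:G]
2 of 8 scheduled.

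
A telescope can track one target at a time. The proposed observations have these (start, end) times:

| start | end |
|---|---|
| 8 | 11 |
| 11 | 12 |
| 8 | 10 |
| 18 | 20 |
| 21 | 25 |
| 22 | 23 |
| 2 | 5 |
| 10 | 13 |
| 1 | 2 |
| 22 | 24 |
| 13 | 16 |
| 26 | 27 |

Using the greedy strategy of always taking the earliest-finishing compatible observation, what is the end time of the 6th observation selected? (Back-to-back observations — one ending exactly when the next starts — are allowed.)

Order by finish time; keep every interval that doesn't clash with the previous kept one.
Sorted by end: (1,2)  (2,5)  (8,10)  (8,11)  (11,12)  (10,13)  (13,16)  (18,20)  (22,23)  (22,24)  (21,25)  (26,27)
take (1,2); take (2,5); take (8,10); take (11,12); take (13,16); take (18,20); take (22,23); skip (22,24); take (26,27).
Selected: (1,2) (2,5) (8,10) (11,12) (13,16) (18,20) (22,23) (26,27)

20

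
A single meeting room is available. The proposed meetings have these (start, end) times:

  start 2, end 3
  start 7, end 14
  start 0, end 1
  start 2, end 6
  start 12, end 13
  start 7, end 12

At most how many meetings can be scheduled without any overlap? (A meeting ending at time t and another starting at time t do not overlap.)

4

Sorted by end: (0,1)  (2,3)  (2,6)  (7,12)  (12,13)  (7,14)
take (0,1); take (2,3); take (7,12); take (12,13).
Selected 4 meetings.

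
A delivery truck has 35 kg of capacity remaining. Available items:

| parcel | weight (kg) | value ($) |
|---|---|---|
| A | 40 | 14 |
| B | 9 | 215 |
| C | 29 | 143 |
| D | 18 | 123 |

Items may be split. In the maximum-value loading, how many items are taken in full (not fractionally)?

Sort by value per unit weight and fill in that order.
Order: B (215/9=23.89) > D (123/18=6.83) > C (143/29=4.93) > A (14/40=0.35)
Fill: take B (9 @ 215) → take D (18 @ 123) → take 8/29 of C → 39.45; 35/35 used.
2 item(s) taken whole; one partial (take 8/29 of C).

2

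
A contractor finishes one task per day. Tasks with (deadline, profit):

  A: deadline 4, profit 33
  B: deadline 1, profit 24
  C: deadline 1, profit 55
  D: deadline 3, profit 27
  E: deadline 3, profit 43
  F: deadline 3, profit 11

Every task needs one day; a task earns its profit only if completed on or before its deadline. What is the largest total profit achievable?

158

Sort by profit descending; place each in the latest free slot ≤ its deadline.
By profit: C(d1,55), E(d3,43), A(d4,33), D(d3,27), B(d1,24), F(d3,11)
C→slot 1; E→slot 3; A→slot 4; D→slot 2; B skipped; F skipped.
Profit = 55 + 27 + 43 + 33 = 158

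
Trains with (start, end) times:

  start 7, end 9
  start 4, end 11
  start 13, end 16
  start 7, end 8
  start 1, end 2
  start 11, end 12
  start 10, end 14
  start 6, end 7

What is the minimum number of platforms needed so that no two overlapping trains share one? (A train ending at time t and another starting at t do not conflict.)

3

Count concurrent intervals with a sweep; the peak is the room count.
Events (time:±→running): 1:+→1 2:-→0 4:+→1 6:+→2 7:-→1 7:+→2 7:+→3 … peak 3.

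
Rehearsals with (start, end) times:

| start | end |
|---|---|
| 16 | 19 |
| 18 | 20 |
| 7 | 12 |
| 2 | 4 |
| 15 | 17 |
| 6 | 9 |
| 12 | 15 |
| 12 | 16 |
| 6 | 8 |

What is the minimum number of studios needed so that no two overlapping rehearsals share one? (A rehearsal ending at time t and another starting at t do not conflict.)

The answer is the maximum number of intervals overlapping at any instant.
Events (time:±→running): 2:+→1 4:-→0 6:+→1 6:+→2 7:+→3 … peak 3.

3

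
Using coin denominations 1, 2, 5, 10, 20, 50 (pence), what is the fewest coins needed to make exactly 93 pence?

5

Use the largest denomination that fits, subtract, and repeat.
93 − 1×50→43 − 2×20→3 − 1×2→1 − 1×1→0
Total coins = 1 + 2 + 1 + 1 = 5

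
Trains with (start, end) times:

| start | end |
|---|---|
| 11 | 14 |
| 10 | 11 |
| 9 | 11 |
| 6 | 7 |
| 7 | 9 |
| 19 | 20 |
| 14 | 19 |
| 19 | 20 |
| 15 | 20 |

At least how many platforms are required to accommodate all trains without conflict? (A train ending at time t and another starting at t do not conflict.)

The answer is the maximum number of intervals overlapping at any instant.
starts: [6, 7, 9, 10, 11, 14, 15, 19, 19]
ends:   [7, 9, 11, 11, 14, 19, 20, 20, 20]
s6→1 e7→0 s7→1 e9→0 s9→1 s10→2 e11→1 e11→0 s11→1 e14→0 s14→1 s15→2 e19→1 s19→2 s19→3  — peak 3.

3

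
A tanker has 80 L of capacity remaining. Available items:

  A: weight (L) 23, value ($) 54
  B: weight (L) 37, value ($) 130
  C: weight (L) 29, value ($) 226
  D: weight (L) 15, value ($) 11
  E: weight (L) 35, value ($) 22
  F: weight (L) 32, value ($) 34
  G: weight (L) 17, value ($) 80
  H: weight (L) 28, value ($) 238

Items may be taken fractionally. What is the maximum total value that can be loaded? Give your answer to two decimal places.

565.08

Ratios (sorted): H 8.50, C 7.79, G 4.71, B 3.51, A 2.35, F 1.06, D 0.73, E 0.63
take H (28 @ 238); take C (29 @ 226); take G (17 @ 80); take 6/37 of B → 21.08. Capacity used 80/80.
Total value = 565.08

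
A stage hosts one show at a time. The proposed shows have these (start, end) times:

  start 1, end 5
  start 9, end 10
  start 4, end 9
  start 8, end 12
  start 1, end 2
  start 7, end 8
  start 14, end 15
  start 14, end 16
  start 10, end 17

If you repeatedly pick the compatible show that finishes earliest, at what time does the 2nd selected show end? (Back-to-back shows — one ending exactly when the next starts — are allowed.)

Sort by end time and greedily take each interval whose start is ≥ the last chosen end.
Sorted by end: (1,2)  (1,5)  (7,8)  (4,9)  (9,10)  (8,12)  (14,15)  (14,16)  (10,17)
take (1,2); take (7,8); take (9,10); skip (8,12); take (14,15).
Selected: (1,2) (7,8) (9,10) (14,15)

8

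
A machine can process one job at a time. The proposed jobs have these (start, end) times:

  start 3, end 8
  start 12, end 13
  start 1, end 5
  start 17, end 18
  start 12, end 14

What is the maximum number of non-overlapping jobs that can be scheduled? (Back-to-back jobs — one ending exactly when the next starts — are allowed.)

Greedy by earliest finish: after sorting by end time, pick each interval compatible with the last pick.
Sorted by end: (1,5)  (3,8)  (12,13)  (12,14)  (17,18)
take (1,5); take (12,13); skip (12,14); take (17,18).
Selected 3 jobs.

3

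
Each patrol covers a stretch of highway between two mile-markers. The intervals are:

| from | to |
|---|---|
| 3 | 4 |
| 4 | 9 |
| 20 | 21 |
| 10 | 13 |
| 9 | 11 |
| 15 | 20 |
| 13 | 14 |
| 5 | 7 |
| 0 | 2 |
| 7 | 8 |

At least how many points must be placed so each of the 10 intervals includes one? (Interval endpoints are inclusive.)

Process intervals by earliest right end; each time one isn't hit yet, stab at its right endpoint.
Sorted: [0,2] [3,4] [5,7] [7,8] [4,9] [9,11] [10,13] [13,14] [15,20] [20,21]
{[0,2]} hit by 2; {[3,4]} hit by 4; {[5,7],[7,8],[4,9]} hit by 7; {[9,11],[10,13]} hit by 11; {[13,14]} hit by 14; {[15,20],[20,21]} hit by 20.
Points: 2, 4, 7, 11, 14, 20 (6 total).

6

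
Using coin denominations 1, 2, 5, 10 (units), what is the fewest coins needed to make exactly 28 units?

5

28 = 2×10 + 1×5 + 1×2 + 1×1
Total coins = 2 + 1 + 1 + 1 = 5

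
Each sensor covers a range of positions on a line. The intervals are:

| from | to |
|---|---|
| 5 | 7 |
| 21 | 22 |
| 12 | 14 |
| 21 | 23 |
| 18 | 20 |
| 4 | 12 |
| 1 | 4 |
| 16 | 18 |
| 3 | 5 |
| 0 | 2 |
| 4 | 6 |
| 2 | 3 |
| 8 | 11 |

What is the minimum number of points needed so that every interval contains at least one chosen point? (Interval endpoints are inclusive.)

Sort by right endpoint; whenever an interval is uncovered, place a point at its right end.
By right end: [0,2]  [2,3]  [1,4]  [3,5]  [4,6]  [5,7]  [8,11]  [4,12]  [12,14]  [16,18]  [18,20]  [21,22]  [21,23]
[0,2] uncovered → point at 2; [3,5] uncovered → point at 5; [8,11] uncovered → point at 11; [12,14] uncovered → point at 14; [16,18] uncovered → point at 18; [21,22] uncovered → point at 22.
Points: 2, 5, 11, 14, 18, 22 (6 total).

6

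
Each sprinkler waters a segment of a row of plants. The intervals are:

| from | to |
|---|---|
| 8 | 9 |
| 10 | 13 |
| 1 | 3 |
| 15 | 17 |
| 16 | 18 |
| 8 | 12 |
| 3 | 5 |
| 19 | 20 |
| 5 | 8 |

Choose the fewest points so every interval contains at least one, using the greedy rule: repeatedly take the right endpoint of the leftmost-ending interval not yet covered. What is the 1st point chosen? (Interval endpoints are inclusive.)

Process intervals by earliest right end; each time one isn't hit yet, stab at its right endpoint.
Sorted: [1,3] [3,5] [5,8] [8,9] [8,12] [10,13] [15,17] [16,18] [19,20]
{[1,3],[3,5]} hit by 3; {[5,8],[8,9],[8,12]} hit by 8; {[10,13]} hit by 13; {[15,17],[16,18]} hit by 17; {[19,20]} hit by 20.
Points: 3, 8, 13, 17, 20 (5 total).

3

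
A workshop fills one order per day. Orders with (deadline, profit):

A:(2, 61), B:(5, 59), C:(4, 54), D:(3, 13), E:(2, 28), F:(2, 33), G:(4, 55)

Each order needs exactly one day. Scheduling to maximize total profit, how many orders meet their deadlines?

By profit: A(d2,61), B(d5,59), G(d4,55), C(d4,54), F(d2,33), E(d2,28), D(d3,13)
A→slot 2; B→slot 5; G→slot 4; C→slot 3; F→slot 1; E skipped; D skipped.
5 of 7 scheduled.

5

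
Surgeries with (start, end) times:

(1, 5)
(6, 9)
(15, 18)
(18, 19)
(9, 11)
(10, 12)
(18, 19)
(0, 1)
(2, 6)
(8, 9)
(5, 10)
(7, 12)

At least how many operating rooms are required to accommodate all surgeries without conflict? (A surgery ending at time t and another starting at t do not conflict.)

4

starts: [0, 1, 2, 5, 6, 7, 8, 9, 10, 15, 18, 18]
ends:   [1, 5, 6, 9, 9, 10, 11, 12, 12, 18, 19, 19]
s0→1 e1→0 s1→1 s2→2 e5→1 s5→2 e6→1 s6→2 s7→3 s8→4  — peak 4.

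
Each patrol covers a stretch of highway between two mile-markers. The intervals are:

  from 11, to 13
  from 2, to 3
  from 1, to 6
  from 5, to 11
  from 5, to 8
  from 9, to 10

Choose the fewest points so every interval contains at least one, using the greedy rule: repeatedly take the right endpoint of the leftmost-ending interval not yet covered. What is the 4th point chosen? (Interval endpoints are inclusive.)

13

Sort by right endpoint; whenever an interval is uncovered, place a point at its right end.
By right end: [2,3]  [1,6]  [5,8]  [9,10]  [5,11]  [11,13]
[2,3] uncovered → point at 3; [5,8] uncovered → point at 8; [9,10] uncovered → point at 10; [11,13] uncovered → point at 13.
Points: 3, 8, 10, 13 (4 total).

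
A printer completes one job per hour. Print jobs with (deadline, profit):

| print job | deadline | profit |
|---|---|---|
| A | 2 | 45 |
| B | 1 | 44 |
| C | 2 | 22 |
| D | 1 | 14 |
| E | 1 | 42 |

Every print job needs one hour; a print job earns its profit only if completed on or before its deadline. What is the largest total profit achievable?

Take jobs in profit order; each goes to the latest open slot no later than its deadline.
Profit order: A=45 B=44 E=42 C=22 D=14
Assign: A→slot 2, B→slot 1, E skipped, C skipped, D skipped.
Slots: [1:B] [2:A]
Profit = 44 + 45 = 89

89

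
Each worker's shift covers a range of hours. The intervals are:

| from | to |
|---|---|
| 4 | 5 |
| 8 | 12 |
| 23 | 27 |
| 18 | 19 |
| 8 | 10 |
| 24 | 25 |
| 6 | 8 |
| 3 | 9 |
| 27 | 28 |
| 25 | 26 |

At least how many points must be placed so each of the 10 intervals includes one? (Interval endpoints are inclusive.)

5

By right end: [4,5]  [6,8]  [3,9]  [8,10]  [8,12]  [18,19]  [24,25]  [25,26]  [23,27]  [27,28]
[4,5] uncovered → point at 5; [6,8] uncovered → point at 8; [18,19] uncovered → point at 19; [24,25] uncovered → point at 25; [27,28] uncovered → point at 28.
Points: 5, 8, 19, 25, 28 (5 total).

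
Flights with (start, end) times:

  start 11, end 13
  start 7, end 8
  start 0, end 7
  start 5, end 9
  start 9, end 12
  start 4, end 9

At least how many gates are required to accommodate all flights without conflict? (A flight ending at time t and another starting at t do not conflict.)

The answer is the maximum number of intervals overlapping at any instant.
starts: [0, 4, 5, 7, 9, 11]
ends:   [7, 8, 9, 9, 12, 13]
s0→1 s4→2 s5→3  — peak 3.

3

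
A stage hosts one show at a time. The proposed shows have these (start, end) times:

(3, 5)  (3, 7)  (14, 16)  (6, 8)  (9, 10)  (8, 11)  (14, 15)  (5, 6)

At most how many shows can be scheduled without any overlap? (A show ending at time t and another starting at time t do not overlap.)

Sort by end time and greedily take each interval whose start is ≥ the last chosen end.
Sorted by end: (3,5)  (5,6)  (3,7)  (6,8)  (9,10)  (8,11)  (14,15)  (14,16)
take (3,5); take (5,6); take (6,8); take (9,10); take (14,15); skip (14,16).
Selected 5 shows.

5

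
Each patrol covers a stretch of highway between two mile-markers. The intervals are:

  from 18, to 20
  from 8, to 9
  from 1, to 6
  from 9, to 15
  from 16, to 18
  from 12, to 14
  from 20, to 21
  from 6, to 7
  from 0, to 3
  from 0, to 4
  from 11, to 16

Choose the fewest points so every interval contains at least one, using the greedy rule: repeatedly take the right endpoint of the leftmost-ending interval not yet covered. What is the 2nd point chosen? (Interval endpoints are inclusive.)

By right end: [0,3]  [0,4]  [1,6]  [6,7]  [8,9]  [12,14]  [9,15]  [11,16]  [16,18]  [18,20]  [20,21]
[0,3] uncovered → point at 3; [6,7] uncovered → point at 7; [8,9] uncovered → point at 9; [12,14] uncovered → point at 14; [16,18] uncovered → point at 18; [20,21] uncovered → point at 21.
Points: 3, 7, 9, 14, 18, 21 (6 total).

7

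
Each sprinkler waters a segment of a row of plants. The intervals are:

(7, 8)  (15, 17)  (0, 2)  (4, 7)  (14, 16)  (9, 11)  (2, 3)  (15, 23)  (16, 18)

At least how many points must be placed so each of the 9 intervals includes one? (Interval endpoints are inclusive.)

Process intervals by earliest right end; each time one isn't hit yet, stab at its right endpoint.
By right end: [0,2]  [2,3]  [4,7]  [7,8]  [9,11]  [14,16]  [15,17]  [16,18]  [15,23]
[0,2] uncovered → point at 2; [4,7] uncovered → point at 7; [9,11] uncovered → point at 11; [14,16] uncovered → point at 16.
Points: 2, 7, 11, 16 (4 total).

4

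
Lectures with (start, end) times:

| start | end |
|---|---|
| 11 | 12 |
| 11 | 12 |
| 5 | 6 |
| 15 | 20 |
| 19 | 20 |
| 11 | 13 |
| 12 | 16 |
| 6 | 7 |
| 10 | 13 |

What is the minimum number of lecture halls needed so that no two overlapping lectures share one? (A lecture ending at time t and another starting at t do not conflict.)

The answer is the maximum number of intervals overlapping at any instant.
starts: [5, 6, 10, 11, 11, 11, 12, 15, 19]
ends:   [6, 7, 12, 12, 13, 13, 16, 20, 20]
s5→1 e6→0 s6→1 e7→0 s10→1 s11→2 s11→3 s11→4  — peak 4.

4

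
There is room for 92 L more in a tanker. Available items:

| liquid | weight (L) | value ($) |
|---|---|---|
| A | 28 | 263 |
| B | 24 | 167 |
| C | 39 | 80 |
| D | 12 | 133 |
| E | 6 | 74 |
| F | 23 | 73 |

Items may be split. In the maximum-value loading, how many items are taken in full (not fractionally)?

Ratios (sorted): E 12.33, D 11.08, A 9.39, B 6.96, F 3.17, C 2.05
take E (6 @ 74); take D (12 @ 133); take A (28 @ 263); take B (24 @ 167); take 22/23 of F → 69.83. Capacity used 92/92.
4 item(s) taken whole; one partial (take 22/23 of F).

4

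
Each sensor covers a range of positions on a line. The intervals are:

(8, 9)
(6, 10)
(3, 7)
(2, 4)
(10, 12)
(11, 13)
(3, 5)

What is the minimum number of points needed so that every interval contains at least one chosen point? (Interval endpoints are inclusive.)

Sorted: [2,4] [3,5] [3,7] [8,9] [6,10] [10,12] [11,13]
{[2,4],[3,5],[3,7]} hit by 4; {[8,9],[6,10]} hit by 9; {[10,12],[11,13]} hit by 12.
Points: 4, 9, 12 (3 total).

3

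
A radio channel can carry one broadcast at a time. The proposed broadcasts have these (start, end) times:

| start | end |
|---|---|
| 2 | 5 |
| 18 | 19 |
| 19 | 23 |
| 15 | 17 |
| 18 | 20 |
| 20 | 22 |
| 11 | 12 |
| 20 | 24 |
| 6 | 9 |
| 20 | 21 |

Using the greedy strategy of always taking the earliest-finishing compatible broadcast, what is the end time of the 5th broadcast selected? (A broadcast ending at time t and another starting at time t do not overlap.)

19

Greedy by earliest finish: after sorting by end time, pick each interval compatible with the last pick.
By end time: (2,5), (6,9), (11,12), (15,17), (18,19), (18,20), (20,21), (20,22), (19,23), (20,24).
Pick (2,5); next start ≥ 5 → (6,9); next start ≥ 9 → (11,12); next start ≥ 12 → (15,17); next start ≥ 17 → (18,19); next start ≥ 19 → (20,21).
Selected: (2,5) (6,9) (11,12) (15,17) (18,19) (20,21)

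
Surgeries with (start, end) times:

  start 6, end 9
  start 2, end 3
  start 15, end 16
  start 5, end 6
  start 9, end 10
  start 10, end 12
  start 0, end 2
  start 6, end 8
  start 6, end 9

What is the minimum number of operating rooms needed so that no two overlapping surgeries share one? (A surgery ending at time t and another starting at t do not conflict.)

starts: [0, 2, 5, 6, 6, 6, 9, 10, 15]
ends:   [2, 3, 6, 8, 9, 9, 10, 12, 16]
s0→1 e2→0 s2→1 e3→0 s5→1 e6→0 s6→1 s6→2 s6→3  — peak 3.

3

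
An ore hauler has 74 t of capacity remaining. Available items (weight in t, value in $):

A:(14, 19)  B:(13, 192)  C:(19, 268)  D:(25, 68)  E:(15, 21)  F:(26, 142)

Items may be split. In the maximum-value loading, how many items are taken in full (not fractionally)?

3

Sort by value per unit weight and fill in that order.
Ratios (sorted): B 14.77, C 14.11, F 5.46, D 2.72, E 1.40, A 1.36
take B (13 @ 192); take C (19 @ 268); take F (26 @ 142); take 16/25 of D → 43.52. Capacity used 74/74.
3 item(s) taken whole; one partial (take 16/25 of D).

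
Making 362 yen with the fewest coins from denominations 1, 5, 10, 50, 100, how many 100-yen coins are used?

3

Greedy: take as many of the largest coin as possible, then repeat with the remainder.
362 − 3×100→62 − 1×50→12 − 1×10→2 − 2×1→0
Count of 100: 3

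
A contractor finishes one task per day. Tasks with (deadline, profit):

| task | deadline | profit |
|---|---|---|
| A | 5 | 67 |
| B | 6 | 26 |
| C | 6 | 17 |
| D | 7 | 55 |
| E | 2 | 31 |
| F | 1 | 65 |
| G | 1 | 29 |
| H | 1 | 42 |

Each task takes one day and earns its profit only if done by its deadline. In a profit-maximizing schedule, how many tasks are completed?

Sort by profit descending; place each in the latest free slot ≤ its deadline.
Profit order: A=67 F=65 D=55 H=42 E=31 G=29 B=26 C=17
Assign: A→slot 5, F→slot 1, D→slot 7, H skipped, E→slot 2, G skipped, B→slot 6, C→slot 4.
Slots: [1:F] [2:E] [4:C] [5:A] [6:B] [7:D]
6 of 8 scheduled.

6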